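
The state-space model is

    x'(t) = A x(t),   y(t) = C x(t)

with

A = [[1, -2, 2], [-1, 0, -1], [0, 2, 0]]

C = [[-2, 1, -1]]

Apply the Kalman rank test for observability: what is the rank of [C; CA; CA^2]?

CA = [[-3, 2, -5]]
CA^2 = [[-5, -4, -8]]
Observability matrix O = [C; CA; CA^2] = [[-2, 1, -1], [-3, 2, -5], [-5, -4, -8]]
det(O) = (-2)·(2·(-8) - (-5)·(-4)) - 1·((-3)·(-8) - (-5)·(-5)) + (-1)·((-3)·(-4) - 2·(-5)) = (-2)·(-36) - 1·(-1) + (-1)·22 = 51 ≠ 0, so rank(O) = 3.
rank(O) = 3 = n, so the pair (A, C) is completely observable.

3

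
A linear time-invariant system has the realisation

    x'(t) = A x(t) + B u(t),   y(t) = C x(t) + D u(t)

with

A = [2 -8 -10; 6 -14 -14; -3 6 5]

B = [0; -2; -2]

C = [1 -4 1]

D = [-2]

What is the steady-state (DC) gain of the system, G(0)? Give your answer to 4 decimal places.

G(0) = C(-A)^{-1}B + D = -C A^{-1} B + D.
det A = -8, so A^{-1} = (1/-8)·adj(A) = [[-7/4, 5/2, 7/2], [-3/2, 5/2, 4], [3/4, -3/2, -5/2]]
A^{-1} B = [-12, -13, 8]^T
C A^{-1} B = 48
G(0) = D - C A^{-1} B = -2 - (48) = -50

-50.0000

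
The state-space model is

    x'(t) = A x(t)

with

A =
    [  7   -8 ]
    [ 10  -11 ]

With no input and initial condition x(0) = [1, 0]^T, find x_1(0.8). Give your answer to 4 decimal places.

det(sI - A) = s^2 - (tr A)s + det A, with tr A = 7 + (-11) = -4 and det A = 7·(-11) - (-8)·10 = -77 - (-80) = 3.
So p(s) = det(sI - A) = s^2 + 4s + 3.
Factor s^2 + 4s + 3: two numbers with sum -4 and product 3 are -1 and -3, so s^2 + 4s + 3 = (s + 1)(s + 3).
Hence p(s) = (s + 1) (s + 3), with roots -3, -1.
The eigenvalues -3, -1 are distinct and real, so A is diagonalisable and x(t) = e^{At} x(0) = V diag(e^{λ_i t}) V^{-1} x(0), where the columns of V are the eigenvectors.
λ = -3: A - (-3)I = [[10, -8], [10, -8]]. Row 1 gives 10·v1 + (-8)·v2 = 0, so take v_1 = [4, 5]^T.
λ = -1: A - (-1)I = [[8, -8], [10, -10]]. Row 1 gives 8·v1 + (-8)·v2 = 0, so take v_2 = [-1, -1]^T.
V = [v_1 v_2] = [[4, -1], [5, -1]] has det V = 1, so V^{-1} = adj(V)/det V = [[-1, 1], [-5, 4]].
Modal coordinates z(0) = V^{-1} x(0): (-1)·1 + 1·0 = -1; (-5)·1 + 4·0 = -5; so z(0) = [-1, -5]^T.
x_1(t) = Σ_i (v_i)_1 · z_i(0) · e^{λ_i t} (row 1 of V times the modal terms).
x_1(0.8) = 4·(-1)·e^{-3·0.8} + (-1)·(-5)·e^{-1·0.8} = (-4)·0.090718 + 5·0.449329 = 1.8838.

1.8838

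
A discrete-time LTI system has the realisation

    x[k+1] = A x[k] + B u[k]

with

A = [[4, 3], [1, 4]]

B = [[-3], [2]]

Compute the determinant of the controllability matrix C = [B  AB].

AB = [[-6], [5]]
Controllability matrix C = [B  AB] = [[-3, -6], [2, 5]]
det(C) = (-3)·5 - (-6)·2 = -15 - (-12) = -3
Since det(C) ≠ 0, rank(C) = 2 and the system is completely controllable.

-3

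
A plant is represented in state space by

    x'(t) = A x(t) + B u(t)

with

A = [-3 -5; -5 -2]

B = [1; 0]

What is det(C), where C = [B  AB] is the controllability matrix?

AB = [[-3], [-5]]
Controllability matrix C = [B  AB] = [[1, -3], [0, -5]]
det(C) = 1·(-5) - (-3)·0 = -5 - 0 = -5
Since det(C) ≠ 0, rank(C) = 2 and the system is completely controllable.

-5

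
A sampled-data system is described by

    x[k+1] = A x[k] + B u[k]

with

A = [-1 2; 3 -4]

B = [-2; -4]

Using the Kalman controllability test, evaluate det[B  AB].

AB = [[-6], [10]]
Controllability matrix C = [B  AB] = [[-2, -6], [-4, 10]]
det(C) = (-2)·10 - (-6)·(-4) = -20 - 24 = -44
Since det(C) ≠ 0, rank(C) = 2 and the system is completely controllable.

-44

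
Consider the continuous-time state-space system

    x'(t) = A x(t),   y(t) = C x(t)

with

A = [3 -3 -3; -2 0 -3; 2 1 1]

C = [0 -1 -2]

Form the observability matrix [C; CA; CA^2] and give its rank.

3

CA = [[-2, -2, 1]]
CA^2 = [[0, 7, 13]]
Observability matrix O = [C; CA; CA^2] = [[0, -1, -2], [-2, -2, 1], [0, 7, 13]]
det(O) = 0·((-2)·13 - 1·7) - (-1)·((-2)·13 - 1·0) + (-2)·((-2)·7 - (-2)·0) = 0·(-33) - (-1)·(-26) + (-2)·(-14) = 2 ≠ 0, so rank(O) = 3.
rank(O) = 3 = n, so the pair (A, C) is completely observable.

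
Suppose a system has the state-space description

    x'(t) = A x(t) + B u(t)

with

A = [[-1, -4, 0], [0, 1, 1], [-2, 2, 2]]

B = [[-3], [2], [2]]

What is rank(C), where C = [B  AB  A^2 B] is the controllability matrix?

AB = [[-5], [4], [14]]
A^2B = [[-11], [18], [46]]
Controllability matrix C = [B  AB  A^2B] = [[-3, -5, -11], [2, 4, 18], [2, 14, 46]]
det(C) = (-3)·(4·46 - 18·14) - (-5)·(2·46 - 18·2) + (-11)·(2·14 - 4·2) = (-3)·(-68) - (-5)·56 + (-11)·20 = 264 ≠ 0, so rank(C) = 3.
rank(C) = 3 = n, so the pair (A, B) is completely controllable.

3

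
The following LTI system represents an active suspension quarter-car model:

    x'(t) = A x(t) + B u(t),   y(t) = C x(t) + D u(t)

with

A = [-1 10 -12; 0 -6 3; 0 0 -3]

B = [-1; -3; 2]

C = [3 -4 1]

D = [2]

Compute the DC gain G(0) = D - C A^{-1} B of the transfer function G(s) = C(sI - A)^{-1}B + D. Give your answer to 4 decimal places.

-28.6667

G(0) = C(-A)^{-1}B + D = -C A^{-1} B + D.
det A = -18, so A^{-1} = (1/-18)·adj(A) = [[-1, -5/3, 7/3], [0, -1/6, -1/6], [0, 0, -1/3]]
A^{-1} B = [32/3, 1/6, -2/3]^T
C A^{-1} B = 92/3
G(0) = D - C A^{-1} B = 2 - (92/3) = -86/3 ≈ -28.6667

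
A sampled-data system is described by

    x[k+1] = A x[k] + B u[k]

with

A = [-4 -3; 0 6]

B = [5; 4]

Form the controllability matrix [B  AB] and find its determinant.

AB = [[-32], [24]]
Controllability matrix C = [B  AB] = [[5, -32], [4, 24]]
det(C) = 5·24 - (-32)·4 = 120 - (-128) = 248
Since det(C) ≠ 0, rank(C) = 2 and the system is completely controllable.

248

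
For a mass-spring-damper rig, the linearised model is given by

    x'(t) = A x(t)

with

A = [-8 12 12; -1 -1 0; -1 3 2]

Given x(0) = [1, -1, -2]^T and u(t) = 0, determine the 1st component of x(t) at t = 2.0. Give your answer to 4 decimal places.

det(sI - A) = s^3 - (tr A)s^2 + (M11 + M22 + M33)s - det A, where Mii is the 2×2 principal minor of A obtained by deleting row i and column i.
tr A = (-8) + (-1) + 2 = -7; M11 = (-1)·2 - 0·3 = -2 - 0 = -2; M22 = (-8)·2 - 12·(-1) = -16 - (-12) = -4; M33 = (-8)·(-1) - 12·(-1) = 8 - (-12) = 20; sum of minors = 14.
det A = (-8)·((-1)·2 - 0·3) - 12·((-1)·2 - 0·(-1)) + 12·((-1)·3 - (-1)·(-1)) = (-8)·(-2) - 12·(-2) + 12·(-4) = -8.
So p(s) = det(sI - A) = s^3 + 7s^2 + 14s + 8.
Rational-root test: any integer root divides 8. Testing small divisors, s = -1 works: p(-1) = -1 + 7 + (-14) + 8 = 0, so (s + 1) is a factor.
Dividing, p(s) = (s + 1)(s^2 + 6s + 8).
Factor s^2 + 6s + 8: two numbers with sum -6 and product 8 are -2 and -4, so s^2 + 6s + 8 = (s + 2)(s + 4).
Hence p(s) = (s + 1) (s + 2) (s + 4), with roots -4, -2, -1.
The eigenvalues -4, -2, -1 are distinct and real, so A is diagonalisable and x(t) = e^{At} x(0) = V diag(e^{λ_i t}) V^{-1} x(0), where the columns of V are the eigenvectors.
λ = -4: A - (-4)I = [[-4, 12, 12], [-1, 3, 0], [-1, 3, 6]]. v must be orthogonal to every row; (row 1) × (row 2) = [-36, -12, 0], so take v_1 = [3, 1, 0]^T.
λ = -2: A - (-2)I = [[-6, 12, 12], [-1, 1, 0], [-1, 3, 4]]. v must be orthogonal to every row; (row 1) × (row 2) = [-12, -12, 6], so take v_2 = [2, 2, -1]^T.
λ = -1: A - (-1)I = [[-7, 12, 12], [-1, 0, 0], [-1, 3, 3]]. v must be orthogonal to every row; (row 1) × (row 2) = [0, -12, 12], so take v_3 = [0, -1, 1]^T.
V = [v_1 v_2 v_3] = [[3, 2, 0], [1, 2, -1], [0, -1, 1]] has det V = 1, so V^{-1} = adj(V)/det V = [[1, -2, -2], [-1, 3, 3], [-1, 3, 4]].
Modal coordinates z(0) = V^{-1} x(0): 1·1 + (-2)·(-1) + (-2)·(-2) = 7; (-1)·1 + 3·(-1) + 3·(-2) = -10; (-1)·1 + 3·(-1) + 4·(-2) = -12; so z(0) = [7, -10, -12]^T.
x_1(t) = Σ_i (v_i)_1 · z_i(0) · e^{λ_i t} (row 1 of V times the modal terms).
x_1(2.0) = 3·7·e^{-4·2.0} + 2·(-10)·e^{-2·2.0} + 0·(-12)·e^{-1·2.0} = 21·0.000335 + (-20)·0.018316 + 0·0.135335 = -0.3593.

-0.3593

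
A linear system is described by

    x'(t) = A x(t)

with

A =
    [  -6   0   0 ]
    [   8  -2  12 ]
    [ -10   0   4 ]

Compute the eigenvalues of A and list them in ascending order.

det(sI - A) = s^3 - (tr A)s^2 + (M11 + M22 + M33)s - det A, where Mii is the 2×2 principal minor of A obtained by deleting row i and column i.
tr A = (-6) + (-2) + 4 = -4; M11 = (-2)·4 - 12·0 = -8 - 0 = -8; M22 = (-6)·4 - 0·(-10) = -24 - 0 = -24; M33 = (-6)·(-2) - 0·8 = 12 - 0 = 12; sum of minors = -20.
det A = (-6)·((-2)·4 - 12·0) - 0·(8·4 - 12·(-10)) + 0·(8·0 - (-2)·(-10)) = (-6)·(-8) - 0·152 + 0·(-20) = 48.
So p(s) = det(sI - A) = s^3 + 4s^2 - 20s - 48.
Rational-root test: any integer root divides -48. Testing small divisors, s = -2 works: p(-2) = -8 + 16 + 40 + (-48) = 0, so (s + 2) is a factor.
Dividing, p(s) = (s + 2)(s^2 + 2s - 24).
Factor s^2 + 2s - 24: two numbers with sum -2 and product -24 are 4 and -6, so s^2 + 2s - 24 = (s - 4)(s + 6).
Hence p(s) = (s - 4) (s + 2) (s + 6), with roots -6, -2, 4.
At least one eigenvalue has non-negative real part, so the system is not asymptotically stable.

-6, -2, 4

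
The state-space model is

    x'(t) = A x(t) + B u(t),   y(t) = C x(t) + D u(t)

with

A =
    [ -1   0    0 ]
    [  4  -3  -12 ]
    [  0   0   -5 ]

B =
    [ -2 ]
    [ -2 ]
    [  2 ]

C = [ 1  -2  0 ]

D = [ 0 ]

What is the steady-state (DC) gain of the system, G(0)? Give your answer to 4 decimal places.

G(0) = C(-A)^{-1}B + D = -C A^{-1} B + D.
det A = -15, so A^{-1} = (1/-15)·adj(A) = [[-1, 0, 0], [-4/3, -1/3, 4/5], [0, 0, -1/5]]
A^{-1} B = [2, 74/15, -2/5]^T
C A^{-1} B = -118/15
G(0) = D - C A^{-1} B = 0 - (-118/15) = 118/15 ≈ 7.8667

7.8667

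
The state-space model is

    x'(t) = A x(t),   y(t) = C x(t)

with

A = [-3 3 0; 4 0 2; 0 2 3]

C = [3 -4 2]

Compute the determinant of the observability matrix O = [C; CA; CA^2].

-30

CA = [[-25, 13, -2]]
CA^2 = [[127, -79, 20]]
Observability matrix O = [C; CA; CA^2] = [[3, -4, 2], [-25, 13, -2], [127, -79, 20]]
Expanding along the first row, det(O) = 3·(13·20 - (-2)·(-79)) - (-4)·((-25)·20 - (-2)·127) + 2·((-25)·(-79) - 13·127) = 3·102 - (-4)·(-246) + 2·324 = -30
Since det(O) ≠ 0, rank(O) = 3 and the system is completely observable.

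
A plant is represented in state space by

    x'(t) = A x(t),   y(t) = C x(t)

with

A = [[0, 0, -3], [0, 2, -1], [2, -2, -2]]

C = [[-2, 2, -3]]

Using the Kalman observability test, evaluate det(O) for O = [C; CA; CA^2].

CA = [[-6, 10, 10]]
CA^2 = [[20, 0, -12]]
Observability matrix O = [C; CA; CA^2] = [[-2, 2, -3], [-6, 10, 10], [20, 0, -12]]
Expanding along the first row, det(O) = (-2)·(10·(-12) - 10·0) - 2·((-6)·(-12) - 10·20) + (-3)·((-6)·0 - 10·20) = (-2)·(-120) - 2·(-128) + (-3)·(-200) = 1096
Since det(O) ≠ 0, rank(O) = 3 and the system is completely observable.

1096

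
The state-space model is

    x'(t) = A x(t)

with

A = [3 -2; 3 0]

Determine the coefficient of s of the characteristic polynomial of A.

-3

For a 2×2 matrix, det(sI - A) = s^2 - (tr A)s + det A.
tr A = 3, det A = 6.
So p(s) = s^2 - 3s + 6.
The coefficient of s is -3.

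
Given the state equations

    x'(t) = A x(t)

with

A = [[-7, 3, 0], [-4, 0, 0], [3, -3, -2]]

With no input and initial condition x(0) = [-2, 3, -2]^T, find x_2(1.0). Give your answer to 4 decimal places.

0.6844

det(sI - A) = s^3 - (tr A)s^2 + (M11 + M22 + M33)s - det A, where Mii is the 2×2 principal minor of A obtained by deleting row i and column i.
tr A = (-7) + 0 + (-2) = -9; M11 = 0·(-2) - 0·(-3) = 0 - 0 = 0; M22 = (-7)·(-2) - 0·3 = 14 - 0 = 14; M33 = (-7)·0 - 3·(-4) = 0 - (-12) = 12; sum of minors = 26.
det A = (-7)·(0·(-2) - 0·(-3)) - 3·((-4)·(-2) - 0·3) + 0·((-4)·(-3) - 0·3) = (-7)·0 - 3·8 + 0·12 = -24.
So p(s) = det(sI - A) = s^3 + 9s^2 + 26s + 24.
Rational-root test: any integer root divides 24. Testing small divisors, s = -2 works: p(-2) = -8 + 36 + (-52) + 24 = 0, so (s + 2) is a factor.
Dividing, p(s) = (s + 2)(s^2 + 7s + 12).
Factor s^2 + 7s + 12: two numbers with sum -7 and product 12 are -3 and -4, so s^2 + 7s + 12 = (s + 3)(s + 4).
Hence p(s) = (s + 2) (s + 3) (s + 4), with roots -4, -3, -2.
The eigenvalues -4, -3, -2 are distinct and real, so A is diagonalisable and x(t) = e^{At} x(0) = V diag(e^{λ_i t}) V^{-1} x(0), where the columns of V are the eigenvectors.
λ = -4: A - (-4)I = [[-3, 3, 0], [-4, 4, 0], [3, -3, 2]]. v must be orthogonal to every row; (row 1) × (row 3) = [6, 6, 0], so take v_1 = [1, 1, 0]^T.
λ = -3: A - (-3)I = [[-4, 3, 0], [-4, 3, 0], [3, -3, 1]]. v must be orthogonal to every row; (row 1) × (row 3) = [3, 4, 3], so take v_2 = [3, 4, 3]^T.
λ = -2: A - (-2)I = [[-5, 3, 0], [-4, 2, 0], [3, -3, 0]]. v must be orthogonal to every row; (row 1) × (row 2) = [0, 0, 2], so take v_3 = [0, 0, 1]^T.
V = [v_1 v_2 v_3] = [[1, 3, 0], [1, 4, 0], [0, 3, 1]] has det V = 1, so V^{-1} = adj(V)/det V = [[4, -3, 0], [-1, 1, 0], [3, -3, 1]].
Modal coordinates z(0) = V^{-1} x(0): 4·(-2) + (-3)·3 + 0·(-2) = -17; (-1)·(-2) + 1·3 + 0·(-2) = 5; 3·(-2) + (-3)·3 + 1·(-2) = -17; so z(0) = [-17, 5, -17]^T.
x_2(t) = Σ_i (v_i)_2 · z_i(0) · e^{λ_i t} (row 2 of V times the modal terms).
x_2(1.0) = 1·(-17)·e^{-4·1.0} + 4·5·e^{-3·1.0} + 0·(-17)·e^{-2·1.0} = (-17)·0.018316 + 20·0.049787 + 0·0.135335 = 0.6844.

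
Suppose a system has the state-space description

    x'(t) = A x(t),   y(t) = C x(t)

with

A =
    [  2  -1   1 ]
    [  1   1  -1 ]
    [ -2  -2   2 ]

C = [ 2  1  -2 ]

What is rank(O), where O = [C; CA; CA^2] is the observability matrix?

3

CA = [[9, 3, -3]]
CA^2 = [[27, 0, 0]]
Observability matrix O = [C; CA; CA^2] = [[2, 1, -2], [9, 3, -3], [27, 0, 0]]
det(O) = 2·(3·0 - (-3)·0) - 1·(9·0 - (-3)·27) + (-2)·(9·0 - 3·27) = 2·0 - 1·81 + (-2)·(-81) = 81 ≠ 0, so rank(O) = 3.
rank(O) = 3 = n, so the pair (A, C) is completely observable.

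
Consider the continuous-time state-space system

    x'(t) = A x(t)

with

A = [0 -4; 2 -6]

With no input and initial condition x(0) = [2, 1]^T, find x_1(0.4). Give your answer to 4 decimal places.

0.8987

det(sI - A) = s^2 - (tr A)s + det A, with tr A = 0 + (-6) = -6 and det A = 0·(-6) - (-4)·2 = 0 - (-8) = 8.
So p(s) = det(sI - A) = s^2 + 6s + 8.
Factor s^2 + 6s + 8: two numbers with sum -6 and product 8 are -2 and -4, so s^2 + 6s + 8 = (s + 2)(s + 4).
Hence p(s) = (s + 2) (s + 4), with roots -4, -2.
The eigenvalues -4, -2 are distinct and real, so A is diagonalisable and x(t) = e^{At} x(0) = V diag(e^{λ_i t}) V^{-1} x(0), where the columns of V are the eigenvectors.
λ = -4: A - (-4)I = [[4, -4], [2, -2]]. Row 1 gives 4·v1 + (-4)·v2 = 0, so take v_1 = [-1, -1]^T.
λ = -2: A - (-2)I = [[2, -4], [2, -4]]. Row 1 gives 2·v1 + (-4)·v2 = 0, so take v_2 = [-2, -1]^T.
V = [v_1 v_2] = [[-1, -2], [-1, -1]] has det V = -1, so V^{-1} = adj(V)/det V = [[1, -2], [-1, 1]].
Modal coordinates z(0) = V^{-1} x(0): 1·2 + (-2)·1 = 0; (-1)·2 + 1·1 = -1; so z(0) = [0, -1]^T.
x_1(t) = Σ_i (v_i)_1 · z_i(0) · e^{λ_i t} (row 1 of V times the modal terms).
x_1(0.4) = (-1)·0·e^{-4·0.4} + (-2)·(-1)·e^{-2·0.4} = 0·0.201897 + 2·0.449329 = 0.8987.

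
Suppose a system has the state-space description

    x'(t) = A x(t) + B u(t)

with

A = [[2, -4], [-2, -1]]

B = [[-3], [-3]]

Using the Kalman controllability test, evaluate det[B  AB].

AB = [[6], [9]]
Controllability matrix C = [B  AB] = [[-3, 6], [-3, 9]]
det(C) = (-3)·9 - 6·(-3) = -27 - (-18) = -9
Since det(C) ≠ 0, rank(C) = 2 and the system is completely controllable.

-9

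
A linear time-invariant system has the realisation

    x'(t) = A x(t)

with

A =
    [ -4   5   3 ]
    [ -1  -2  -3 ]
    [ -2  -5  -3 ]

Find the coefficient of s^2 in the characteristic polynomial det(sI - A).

9

Expand det(sI - A) for the 3×3 matrix.
p(s) = s^3 + 9s^2 + 22s - 54.
(Check: constant term = det(-A) = (-1)^3 det A = -54; coefficient of s^2 = -tr A = 9.)
The coefficient of s^2 is 9.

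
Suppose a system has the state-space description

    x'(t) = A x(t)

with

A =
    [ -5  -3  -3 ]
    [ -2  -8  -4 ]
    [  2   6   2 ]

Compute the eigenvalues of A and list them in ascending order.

det(sI - A) = s^3 - (tr A)s^2 + (M11 + M22 + M33)s - det A, where Mii is the 2×2 principal minor of A obtained by deleting row i and column i.
tr A = (-5) + (-8) + 2 = -11; M11 = (-8)·2 - (-4)·6 = -16 - (-24) = 8; M22 = (-5)·2 - (-3)·2 = -10 - (-6) = -4; M33 = (-5)·(-8) - (-3)·(-2) = 40 - 6 = 34; sum of minors = 38.
det A = (-5)·((-8)·2 - (-4)·6) - (-3)·((-2)·2 - (-4)·2) + (-3)·((-2)·6 - (-8)·2) = (-5)·8 - (-3)·4 + (-3)·4 = -40.
So p(s) = det(sI - A) = s^3 + 11s^2 + 38s + 40.
Rational-root test: any integer root divides 40. Testing small divisors, s = -2 works: p(-2) = -8 + 44 + (-76) + 40 = 0, so (s + 2) is a factor.
Dividing, p(s) = (s + 2)(s^2 + 9s + 20).
Factor s^2 + 9s + 20: two numbers with sum -9 and product 20 are -4 and -5, so s^2 + 9s + 20 = (s + 4)(s + 5).
Hence p(s) = (s + 2) (s + 4) (s + 5), with roots -5, -4, -2.
All eigenvalues have negative real part, so the system is asymptotically stable.

-5, -4, -2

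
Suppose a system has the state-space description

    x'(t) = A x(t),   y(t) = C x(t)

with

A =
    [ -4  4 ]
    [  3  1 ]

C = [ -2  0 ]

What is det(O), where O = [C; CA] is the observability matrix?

CA = [[8, -8]]
Observability matrix O = [C; CA] = [[-2, 0], [8, -8]]
det(O) = (-2)·(-8) - 0·8 = 16 - 0 = 16
Since det(O) ≠ 0, rank(O) = 2 and the system is completely observable.

16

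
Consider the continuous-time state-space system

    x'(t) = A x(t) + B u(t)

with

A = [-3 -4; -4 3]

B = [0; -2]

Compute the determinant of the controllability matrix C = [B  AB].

16

AB = [[8], [-6]]
Controllability matrix C = [B  AB] = [[0, 8], [-2, -6]]
det(C) = 0·(-6) - 8·(-2) = 0 - (-16) = 16
Since det(C) ≠ 0, rank(C) = 2 and the system is completely controllable.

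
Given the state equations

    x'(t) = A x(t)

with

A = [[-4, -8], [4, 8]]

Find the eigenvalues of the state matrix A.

det(sI - A) = s^2 - (tr A)s + det A, with tr A = (-4) + 8 = 4 and det A = (-4)·8 - (-8)·4 = -32 - (-32) = 0.
So p(s) = det(sI - A) = s^2 - 4s.
Factor s^2 - 4s: two numbers with sum 4 and product 0 are 4 and 0, so s^2 - 4s = s(s - 4).
Hence p(s) = s (s - 4), with roots 0, 4.
At least one eigenvalue has non-negative real part, so the system is not asymptotically stable.

0, 4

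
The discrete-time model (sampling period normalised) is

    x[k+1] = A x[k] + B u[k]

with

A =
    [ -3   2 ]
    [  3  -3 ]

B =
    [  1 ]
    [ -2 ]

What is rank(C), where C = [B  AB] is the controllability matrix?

2

AB = [[-7], [9]]
Controllability matrix C = [B  AB] = [[1, -7], [-2, 9]]
det(C) = 1·9 - (-7)·(-2) = 9 - 14 = -5 ≠ 0, so rank(C) = 2.
rank(C) = 2 = n, so the pair (A, B) is completely controllable.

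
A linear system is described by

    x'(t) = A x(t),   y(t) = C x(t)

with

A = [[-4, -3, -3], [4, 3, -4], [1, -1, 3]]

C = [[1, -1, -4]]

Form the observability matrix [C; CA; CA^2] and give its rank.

3

CA = [[-12, -2, -11]]
CA^2 = [[29, 41, 11]]
Observability matrix O = [C; CA; CA^2] = [[1, -1, -4], [-12, -2, -11], [29, 41, 11]]
det(O) = 1·((-2)·11 - (-11)·41) - (-1)·((-12)·11 - (-11)·29) + (-4)·((-12)·41 - (-2)·29) = 1·429 - (-1)·187 + (-4)·(-434) = 2352 ≠ 0, so rank(O) = 3.
rank(O) = 3 = n, so the pair (A, C) is completely observable.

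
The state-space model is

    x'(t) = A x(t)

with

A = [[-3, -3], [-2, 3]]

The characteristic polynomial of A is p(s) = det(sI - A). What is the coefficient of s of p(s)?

0

For a 2×2 matrix, det(sI - A) = s^2 - (tr A)s + det A.
tr A = 0, det A = -15.
So p(s) = s^2 - 15.
The coefficient of s is 0.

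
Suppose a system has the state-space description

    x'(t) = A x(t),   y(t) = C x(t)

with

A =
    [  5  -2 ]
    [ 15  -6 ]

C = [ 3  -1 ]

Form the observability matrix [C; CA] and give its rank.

1

CA = [[0, 0]]
Observability matrix O = [C; CA] = [[3, -1], [0, 0]]
Every row of O is a scalar multiple of row 1 = [3, -1] (multipliers 1, 0), so the rows span a one-dimensional space.
O ≠ 0, hence rank(O) = 1.
rank(O) = 1 < n = 2, so the pair (A, C) is not completely observable.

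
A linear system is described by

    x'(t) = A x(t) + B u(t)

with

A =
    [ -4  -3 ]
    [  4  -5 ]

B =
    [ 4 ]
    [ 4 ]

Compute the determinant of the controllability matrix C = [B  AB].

AB = [[-28], [-4]]
Controllability matrix C = [B  AB] = [[4, -28], [4, -4]]
det(C) = 4·(-4) - (-28)·4 = -16 - (-112) = 96
Since det(C) ≠ 0, rank(C) = 2 and the system is completely controllable.

96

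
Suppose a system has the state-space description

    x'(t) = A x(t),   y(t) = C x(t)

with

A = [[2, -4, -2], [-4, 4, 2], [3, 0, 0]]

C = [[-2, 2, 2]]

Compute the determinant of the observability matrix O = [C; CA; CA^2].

304

CA = [[-6, 16, 8]]
CA^2 = [[-52, 88, 44]]
Observability matrix O = [C; CA; CA^2] = [[-2, 2, 2], [-6, 16, 8], [-52, 88, 44]]
Expanding along the first row, det(O) = (-2)·(16·44 - 8·88) - 2·((-6)·44 - 8·(-52)) + 2·((-6)·88 - 16·(-52)) = (-2)·0 - 2·152 + 2·304 = 304
Since det(O) ≠ 0, rank(O) = 3 and the system is completely observable.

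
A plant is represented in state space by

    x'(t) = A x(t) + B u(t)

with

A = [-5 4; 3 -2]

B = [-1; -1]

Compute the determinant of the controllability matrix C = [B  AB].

AB = [[1], [-1]]
Controllability matrix C = [B  AB] = [[-1, 1], [-1, -1]]
det(C) = (-1)·(-1) - 1·(-1) = 1 - (-1) = 2
Since det(C) ≠ 0, rank(C) = 2 and the system is completely controllable.

2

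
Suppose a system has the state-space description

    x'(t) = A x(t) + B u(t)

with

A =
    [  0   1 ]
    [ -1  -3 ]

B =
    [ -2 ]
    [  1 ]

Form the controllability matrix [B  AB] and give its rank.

AB = [[1], [-1]]
Controllability matrix C = [B  AB] = [[-2, 1], [1, -1]]
det(C) = (-2)·(-1) - 1·1 = 2 - 1 = 1 ≠ 0, so rank(C) = 2.
rank(C) = 2 = n, so the pair (A, B) is completely controllable.

2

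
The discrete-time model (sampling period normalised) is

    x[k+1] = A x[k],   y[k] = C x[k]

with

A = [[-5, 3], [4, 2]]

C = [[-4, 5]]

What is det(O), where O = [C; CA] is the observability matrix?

CA = [[40, -2]]
Observability matrix O = [C; CA] = [[-4, 5], [40, -2]]
det(O) = (-4)·(-2) - 5·40 = 8 - 200 = -192
Since det(O) ≠ 0, rank(O) = 2 and the system is completely observable.

-192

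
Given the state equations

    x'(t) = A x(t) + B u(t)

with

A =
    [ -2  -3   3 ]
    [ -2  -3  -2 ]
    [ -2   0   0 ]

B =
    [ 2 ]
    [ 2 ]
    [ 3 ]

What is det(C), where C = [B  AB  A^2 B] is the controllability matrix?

AB = [[-1], [-16], [-4]]
A^2B = [[38], [58], [2]]
Controllability matrix C = [B  AB  A^2B] = [[2, -1, 38], [2, -16, 58], [3, -4, 2]]
Expanding along the first row, det(C) = 2·((-16)·2 - 58·(-4)) - (-1)·(2·2 - 58·3) + 38·(2·(-4) - (-16)·3) = 2·200 - (-1)·(-170) + 38·40 = 1750
Since det(C) ≠ 0, rank(C) = 3 and the system is completely controllable.

1750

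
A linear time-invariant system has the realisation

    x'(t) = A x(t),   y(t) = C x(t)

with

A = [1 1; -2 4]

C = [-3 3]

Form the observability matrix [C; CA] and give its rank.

1

CA = [[-9, 9]]
Observability matrix O = [C; CA] = [[-3, 3], [-9, 9]]
Every row of O is a scalar multiple of row 1 = [-3, 3] (multipliers 1, 3), so the rows span a one-dimensional space.
O ≠ 0, hence rank(O) = 1.
rank(O) = 1 < n = 2, so the pair (A, C) is not completely observable.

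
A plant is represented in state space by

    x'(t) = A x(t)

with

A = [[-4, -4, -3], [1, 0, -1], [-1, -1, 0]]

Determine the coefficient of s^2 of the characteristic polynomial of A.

4

Expand det(sI - A) for the 3×3 matrix.
p(s) = s^3 + 4s^2 - 3.
(Check: constant term = det(-A) = (-1)^3 det A = -3; coefficient of s^2 = -tr A = 4.)
The coefficient of s^2 is 4.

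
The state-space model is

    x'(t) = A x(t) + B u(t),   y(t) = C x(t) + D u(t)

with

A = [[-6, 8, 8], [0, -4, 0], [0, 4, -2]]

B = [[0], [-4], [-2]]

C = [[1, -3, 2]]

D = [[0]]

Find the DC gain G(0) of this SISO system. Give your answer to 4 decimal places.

-8.3333

G(0) = C(-A)^{-1}B + D = -C A^{-1} B + D.
det A = -48, so A^{-1} = (1/-48)·adj(A) = [[-1/6, -1, -2/3], [0, -1/4, 0], [0, -1/2, -1/2]]
A^{-1} B = [16/3, 1, 3]^T
C A^{-1} B = 25/3
G(0) = D - C A^{-1} B = 0 - (25/3) = -25/3 ≈ -8.3333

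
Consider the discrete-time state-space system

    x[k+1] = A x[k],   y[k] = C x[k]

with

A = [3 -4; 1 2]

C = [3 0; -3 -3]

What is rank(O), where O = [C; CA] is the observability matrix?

2

CA = [[9, -12], [-12, 6]]
Observability matrix O = [C; CA] = [[3, 0], [-3, -3], [9, -12], [-12, 6]]
Take the 2×2 submatrix of O formed by rows 1, 2: [[3, 0], [-3, -3]]. Its determinant is 3·(-3) - 0·(-3) = -9 - 0 = -9 ≠ 0.
So rank(O) ≥ 2; since O has 2 columns, rank(O) = 2.
rank(O) = 2 = n, so the pair (A, C) is completely observable.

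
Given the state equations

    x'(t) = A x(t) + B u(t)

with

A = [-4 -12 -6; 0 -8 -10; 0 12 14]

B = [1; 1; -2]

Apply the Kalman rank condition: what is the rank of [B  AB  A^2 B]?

2

AB = [[-4], [12], [-16]]
A^2B = [[-32], [64], [-80]]
Controllability matrix C = [B  AB  A^2B] = [[1, -4, -32], [1, 12, 64], [-2, -16, -80]]
The rows r1, r2, r3 of C are linearly dependent: r1 + 3·r2 + 2·r3 = 0 (check each entry), so rank(C) ≤ 2.
The 2×2 minor from rows 1, 2, columns 1, 2 is 1·12 - (-4)·1 = 12 - (-4) = 16 ≠ 0, so rank(C) = 2.
rank(C) = 2 < n = 3, so the pair (A, B) is not completely controllable.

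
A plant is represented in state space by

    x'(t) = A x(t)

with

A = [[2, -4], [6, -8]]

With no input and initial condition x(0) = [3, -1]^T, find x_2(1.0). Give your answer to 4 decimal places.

1.2689

det(sI - A) = s^2 - (tr A)s + det A, with tr A = 2 + (-8) = -6 and det A = 2·(-8) - (-4)·6 = -16 - (-24) = 8.
So p(s) = det(sI - A) = s^2 + 6s + 8.
Factor s^2 + 6s + 8: two numbers with sum -6 and product 8 are -2 and -4, so s^2 + 6s + 8 = (s + 2)(s + 4).
Hence p(s) = (s + 2) (s + 4), with roots -4, -2.
The eigenvalues -4, -2 are distinct and real, so A is diagonalisable and x(t) = e^{At} x(0) = V diag(e^{λ_i t}) V^{-1} x(0), where the columns of V are the eigenvectors.
λ = -4: A - (-4)I = [[6, -4], [6, -4]]. Row 1 gives 6·v1 + (-4)·v2 = 0, so take v_1 = [-2, -3]^T.
λ = -2: A - (-2)I = [[4, -4], [6, -6]]. Row 1 gives 4·v1 + (-4)·v2 = 0, so take v_2 = [-1, -1]^T.
V = [v_1 v_2] = [[-2, -1], [-3, -1]] has det V = -1, so V^{-1} = adj(V)/det V = [[1, -1], [-3, 2]].
Modal coordinates z(0) = V^{-1} x(0): 1·3 + (-1)·(-1) = 4; (-3)·3 + 2·(-1) = -11; so z(0) = [4, -11]^T.
x_2(t) = Σ_i (v_i)_2 · z_i(0) · e^{λ_i t} (row 2 of V times the modal terms).
x_2(1.0) = (-3)·4·e^{-4·1.0} + (-1)·(-11)·e^{-2·1.0} = (-12)·0.018316 + 11·0.135335 = 1.2689.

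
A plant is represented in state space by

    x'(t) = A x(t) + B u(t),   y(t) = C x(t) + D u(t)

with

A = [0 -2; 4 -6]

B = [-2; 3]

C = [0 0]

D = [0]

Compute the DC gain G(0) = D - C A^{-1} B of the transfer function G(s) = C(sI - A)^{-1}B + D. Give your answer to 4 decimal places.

G(0) = C(-A)^{-1}B + D = -C A^{-1} B + D.
det A = 8, so A^{-1} = (1/8)·adj(A) = [[-3/4, 1/4], [-1/2, 0]]
A^{-1} B = [9/4, 1]^T
C A^{-1} B = 0
G(0) = D - C A^{-1} B = 0 - (0) = 0

0.0000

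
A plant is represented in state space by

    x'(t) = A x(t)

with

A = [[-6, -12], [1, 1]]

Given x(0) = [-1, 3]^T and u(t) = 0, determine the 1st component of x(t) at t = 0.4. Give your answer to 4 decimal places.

det(sI - A) = s^2 - (tr A)s + det A, with tr A = (-6) + 1 = -5 and det A = (-6)·1 - (-12)·1 = -6 - (-12) = 6.
So p(s) = det(sI - A) = s^2 + 5s + 6.
Factor s^2 + 5s + 6: two numbers with sum -5 and product 6 are -2 and -3, so s^2 + 5s + 6 = (s + 2)(s + 3).
Hence p(s) = (s + 2) (s + 3), with roots -3, -2.
The eigenvalues -3, -2 are distinct and real, so A is diagonalisable and x(t) = e^{At} x(0) = V diag(e^{λ_i t}) V^{-1} x(0), where the columns of V are the eigenvectors.
λ = -3: A - (-3)I = [[-3, -12], [1, 4]]. Row 1 gives (-3)·v1 + (-12)·v2 = 0, so take v_1 = [-4, 1]^T.
λ = -2: A - (-2)I = [[-4, -12], [1, 3]]. Row 1 gives (-4)·v1 + (-12)·v2 = 0, so take v_2 = [3, -1]^T.
V = [v_1 v_2] = [[-4, 3], [1, -1]] has det V = 1, so V^{-1} = adj(V)/det V = [[-1, -3], [-1, -4]].
Modal coordinates z(0) = V^{-1} x(0): (-1)·(-1) + (-3)·3 = -8; (-1)·(-1) + (-4)·3 = -11; so z(0) = [-8, -11]^T.
x_1(t) = Σ_i (v_i)_1 · z_i(0) · e^{λ_i t} (row 1 of V times the modal terms).
x_1(0.4) = (-4)·(-8)·e^{-3·0.4} + 3·(-11)·e^{-2·0.4} = 32·0.301194 + (-33)·0.449329 = -5.1896.

-5.1896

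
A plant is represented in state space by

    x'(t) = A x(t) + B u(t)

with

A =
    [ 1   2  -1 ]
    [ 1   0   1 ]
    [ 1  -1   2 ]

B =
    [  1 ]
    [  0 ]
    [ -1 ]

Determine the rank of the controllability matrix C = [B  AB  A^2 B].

AB = [[2], [0], [-1]]
A^2B = [[3], [1], [0]]
Controllability matrix C = [B  AB  A^2B] = [[1, 2, 3], [0, 0, 1], [-1, -1, 0]]
det(C) = 1·(0·0 - 1·(-1)) - 2·(0·0 - 1·(-1)) + 3·(0·(-1) - 0·(-1)) = 1·1 - 2·1 + 3·0 = -1 ≠ 0, so rank(C) = 3.
rank(C) = 3 = n, so the pair (A, B) is completely controllable.

3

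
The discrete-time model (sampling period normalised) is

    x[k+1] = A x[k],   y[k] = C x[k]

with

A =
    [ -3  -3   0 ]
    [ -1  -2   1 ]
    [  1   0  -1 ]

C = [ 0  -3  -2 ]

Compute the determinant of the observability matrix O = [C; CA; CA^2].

CA = [[1, 6, -1]]
CA^2 = [[-10, -15, 7]]
Observability matrix O = [C; CA; CA^2] = [[0, -3, -2], [1, 6, -1], [-10, -15, 7]]
Expanding along the first row, det(O) = 0·(6·7 - (-1)·(-15)) - (-3)·(1·7 - (-1)·(-10)) + (-2)·(1·(-15) - 6·(-10)) = 0·27 - (-3)·(-3) + (-2)·45 = -99
Since det(O) ≠ 0, rank(O) = 3 and the system is completely observable.

-99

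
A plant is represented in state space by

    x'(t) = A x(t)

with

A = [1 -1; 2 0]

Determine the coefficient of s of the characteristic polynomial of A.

For a 2×2 matrix, det(sI - A) = s^2 - (tr A)s + det A.
tr A = 1, det A = 2.
So p(s) = s^2 - s + 2.
The coefficient of s is -1.

-1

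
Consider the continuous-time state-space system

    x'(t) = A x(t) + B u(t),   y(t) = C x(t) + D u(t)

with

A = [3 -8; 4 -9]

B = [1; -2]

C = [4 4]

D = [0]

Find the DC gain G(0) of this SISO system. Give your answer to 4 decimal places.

G(0) = C(-A)^{-1}B + D = -C A^{-1} B + D.
det A = 5, so A^{-1} = (1/5)·adj(A) = [[-9/5, 8/5], [-4/5, 3/5]]
A^{-1} B = [-5, -2]^T
C A^{-1} B = -28
G(0) = D - C A^{-1} B = 0 - (-28) = 28

28.0000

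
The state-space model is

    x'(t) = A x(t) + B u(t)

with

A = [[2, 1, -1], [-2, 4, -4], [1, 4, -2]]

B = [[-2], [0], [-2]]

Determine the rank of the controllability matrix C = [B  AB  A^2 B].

AB = [[-2], [12], [2]]
A^2B = [[6], [44], [42]]
Controllability matrix C = [B  AB  A^2B] = [[-2, -2, 6], [0, 12, 44], [-2, 2, 42]]
det(C) = (-2)·(12·42 - 44·2) - (-2)·(0·42 - 44·(-2)) + 6·(0·2 - 12·(-2)) = (-2)·416 - (-2)·88 + 6·24 = -512 ≠ 0, so rank(C) = 3.
rank(C) = 3 = n, so the pair (A, B) is completely controllable.

3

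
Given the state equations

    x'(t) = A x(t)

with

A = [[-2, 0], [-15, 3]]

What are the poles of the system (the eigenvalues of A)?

-2, 3

det(sI - A) = s^2 - (tr A)s + det A, with tr A = (-2) + 3 = 1 and det A = (-2)·3 - 0·(-15) = -6 - 0 = -6.
So p(s) = det(sI - A) = s^2 - s - 6.
Factor s^2 - s - 6: two numbers with sum 1 and product -6 are 3 and -2, so s^2 - s - 6 = (s - 3)(s + 2).
Hence p(s) = (s - 3) (s + 2), with roots -2, 3.
At least one eigenvalue has non-negative real part, so the system is not asymptotically stable.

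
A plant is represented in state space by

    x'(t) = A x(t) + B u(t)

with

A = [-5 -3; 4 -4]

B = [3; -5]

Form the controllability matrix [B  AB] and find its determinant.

96

AB = [[0], [32]]
Controllability matrix C = [B  AB] = [[3, 0], [-5, 32]]
det(C) = 3·32 - 0·(-5) = 96 - 0 = 96
Since det(C) ≠ 0, rank(C) = 2 and the system is completely controllable.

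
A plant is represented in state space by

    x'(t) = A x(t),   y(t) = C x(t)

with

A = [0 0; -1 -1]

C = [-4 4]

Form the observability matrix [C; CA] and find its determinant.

CA = [[-4, -4]]
Observability matrix O = [C; CA] = [[-4, 4], [-4, -4]]
det(O) = (-4)·(-4) - 4·(-4) = 16 - (-16) = 32
Since det(O) ≠ 0, rank(O) = 2 and the system is completely observable.

32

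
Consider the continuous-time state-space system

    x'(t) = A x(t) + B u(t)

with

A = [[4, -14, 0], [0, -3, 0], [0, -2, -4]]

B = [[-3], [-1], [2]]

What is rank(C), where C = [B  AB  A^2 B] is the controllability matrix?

AB = [[2], [3], [-6]]
A^2B = [[-34], [-9], [18]]
Controllability matrix C = [B  AB  A^2B] = [[-3, 2, -34], [-1, 3, -9], [2, -6, 18]]
The rows r1, r2, r3 of C are linearly dependent: 2·r2 + r3 = 0 (check each entry), so rank(C) ≤ 2.
The 2×2 minor from rows 1, 2, columns 1, 2 is (-3)·3 - 2·(-1) = -9 - (-2) = -7 ≠ 0, so rank(C) = 2.
rank(C) = 2 < n = 3, so the pair (A, B) is not completely controllable.

2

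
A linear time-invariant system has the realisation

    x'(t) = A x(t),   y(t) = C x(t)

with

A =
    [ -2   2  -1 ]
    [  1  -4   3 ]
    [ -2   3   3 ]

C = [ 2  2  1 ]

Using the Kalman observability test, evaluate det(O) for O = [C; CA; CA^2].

CA = [[-4, -1, 7]]
CA^2 = [[-7, 17, 22]]
Observability matrix O = [C; CA; CA^2] = [[2, 2, 1], [-4, -1, 7], [-7, 17, 22]]
Expanding along the first row, det(O) = 2·((-1)·22 - 7·17) - 2·((-4)·22 - 7·(-7)) + 1·((-4)·17 - (-1)·(-7)) = 2·(-141) - 2·(-39) + 1·(-75) = -279
Since det(O) ≠ 0, rank(O) = 3 and the system is completely observable.

-279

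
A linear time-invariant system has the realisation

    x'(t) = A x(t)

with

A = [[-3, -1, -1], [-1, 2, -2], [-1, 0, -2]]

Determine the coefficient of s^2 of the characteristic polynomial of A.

Expand det(sI - A) for the 3×3 matrix.
p(s) = s^3 + 3s^2 - 6s - 10.
(Check: constant term = det(-A) = (-1)^3 det A = -10; coefficient of s^2 = -tr A = 3.)
The coefficient of s^2 is 3.

3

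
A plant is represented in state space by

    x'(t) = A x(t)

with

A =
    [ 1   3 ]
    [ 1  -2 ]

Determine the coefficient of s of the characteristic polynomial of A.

For a 2×2 matrix, det(sI - A) = s^2 - (tr A)s + det A.
tr A = -1, det A = -5.
So p(s) = s^2 + s - 5.
The coefficient of s is 1.

1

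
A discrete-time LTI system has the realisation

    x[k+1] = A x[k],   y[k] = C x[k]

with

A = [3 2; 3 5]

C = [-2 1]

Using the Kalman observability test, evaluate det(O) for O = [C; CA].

CA = [[-3, 1]]
Observability matrix O = [C; CA] = [[-2, 1], [-3, 1]]
det(O) = (-2)·1 - 1·(-3) = -2 - (-3) = 1
Since det(O) ≠ 0, rank(O) = 2 and the system is completely observable.

1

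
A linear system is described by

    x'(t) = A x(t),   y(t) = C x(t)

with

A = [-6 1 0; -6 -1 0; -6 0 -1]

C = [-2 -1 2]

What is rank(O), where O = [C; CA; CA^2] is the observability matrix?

CA = [[6, -1, -2]]
CA^2 = [[-18, 7, 2]]
Observability matrix O = [C; CA; CA^2] = [[-2, -1, 2], [6, -1, -2], [-18, 7, 2]]
The columns c1, c2, c3 of O are linearly dependent: c1 + 2·c2 + 2·c3 = 0 (check each entry), so rank(O) ≤ 2.
The 2×2 minor from rows 1, 2, columns 1, 2 is (-2)·(-1) - (-1)·6 = 2 - (-6) = 8 ≠ 0, so rank(O) = 2.
rank(O) = 2 < n = 3, so the pair (A, C) is not completely observable.

2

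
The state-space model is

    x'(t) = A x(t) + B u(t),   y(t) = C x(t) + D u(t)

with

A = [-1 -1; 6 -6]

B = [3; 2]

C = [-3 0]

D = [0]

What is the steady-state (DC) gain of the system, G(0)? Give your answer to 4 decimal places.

-4.0000

G(0) = C(-A)^{-1}B + D = -C A^{-1} B + D.
det A = 12, so A^{-1} = (1/12)·adj(A) = [[-1/2, 1/12], [-1/2, -1/12]]
A^{-1} B = [-4/3, -5/3]^T
C A^{-1} B = 4
G(0) = D - C A^{-1} B = 0 - (4) = -4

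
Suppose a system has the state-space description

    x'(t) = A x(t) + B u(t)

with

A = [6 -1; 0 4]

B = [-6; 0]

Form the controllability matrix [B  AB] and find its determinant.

AB = [[-36], [0]]
Controllability matrix C = [B  AB] = [[-6, -36], [0, 0]]
det(C) = (-6)·0 - (-36)·0 = 0 - 0 = 0
Since det(C) = 0, rank(C) < 2 and the system is not completely controllable.

0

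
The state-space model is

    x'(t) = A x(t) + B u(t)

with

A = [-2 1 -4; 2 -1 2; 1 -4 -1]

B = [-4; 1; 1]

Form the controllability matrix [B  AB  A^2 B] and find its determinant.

959

AB = [[5], [-7], [-9]]
A^2B = [[19], [-1], [42]]
Controllability matrix C = [B  AB  A^2B] = [[-4, 5, 19], [1, -7, -1], [1, -9, 42]]
Expanding along the first row, det(C) = (-4)·((-7)·42 - (-1)·(-9)) - 5·(1·42 - (-1)·1) + 19·(1·(-9) - (-7)·1) = (-4)·(-303) - 5·43 + 19·(-2) = 959
Since det(C) ≠ 0, rank(C) = 3 and the system is completely controllable.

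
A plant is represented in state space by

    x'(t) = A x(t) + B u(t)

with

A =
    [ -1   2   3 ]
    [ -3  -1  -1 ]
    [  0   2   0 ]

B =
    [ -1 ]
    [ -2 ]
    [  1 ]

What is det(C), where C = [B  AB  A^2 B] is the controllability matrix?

AB = [[0], [4], [-4]]
A^2B = [[-4], [0], [8]]
Controllability matrix C = [B  AB  A^2B] = [[-1, 0, -4], [-2, 4, 0], [1, -4, 8]]
Expanding along the first row, det(C) = (-1)·(4·8 - 0·(-4)) - 0·((-2)·8 - 0·1) + (-4)·((-2)·(-4) - 4·1) = (-1)·32 - 0·(-16) + (-4)·4 = -48
Since det(C) ≠ 0, rank(C) = 3 and the system is completely controllable.

-48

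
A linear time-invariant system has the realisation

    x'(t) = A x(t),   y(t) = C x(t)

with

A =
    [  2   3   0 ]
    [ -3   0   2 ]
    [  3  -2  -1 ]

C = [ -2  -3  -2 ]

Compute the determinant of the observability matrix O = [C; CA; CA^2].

-94

CA = [[-1, -2, -4]]
CA^2 = [[-8, 5, 0]]
Observability matrix O = [C; CA; CA^2] = [[-2, -3, -2], [-1, -2, -4], [-8, 5, 0]]
Expanding along the first row, det(O) = (-2)·((-2)·0 - (-4)·5) - (-3)·((-1)·0 - (-4)·(-8)) + (-2)·((-1)·5 - (-2)·(-8)) = (-2)·20 - (-3)·(-32) + (-2)·(-21) = -94
Since det(O) ≠ 0, rank(O) = 3 and the system is completely observable.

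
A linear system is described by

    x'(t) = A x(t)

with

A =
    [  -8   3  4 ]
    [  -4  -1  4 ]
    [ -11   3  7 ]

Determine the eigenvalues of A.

det(sI - A) = s^3 - (tr A)s^2 + (M11 + M22 + M33)s - det A, where Mii is the 2×2 principal minor of A obtained by deleting row i and column i.
tr A = (-8) + (-1) + 7 = -2; M11 = (-1)·7 - 4·3 = -7 - 12 = -19; M22 = (-8)·7 - 4·(-11) = -56 - (-44) = -12; M33 = (-8)·(-1) - 3·(-4) = 8 - (-12) = 20; sum of minors = -11.
det A = (-8)·((-1)·7 - 4·3) - 3·((-4)·7 - 4·(-11)) + 4·((-4)·3 - (-1)·(-11)) = (-8)·(-19) - 3·16 + 4·(-23) = 12.
So p(s) = det(sI - A) = s^3 + 2s^2 - 11s - 12.
Rational-root test: any integer root divides -12. Testing small divisors, s = -1 works: p(-1) = -1 + 2 + 11 + (-12) = 0, so (s + 1) is a factor.
Dividing, p(s) = (s + 1)(s^2 + s - 12).
Factor s^2 + s - 12: two numbers with sum -1 and product -12 are 3 and -4, so s^2 + s - 12 = (s - 3)(s + 4).
Hence p(s) = (s - 3) (s + 1) (s + 4), with roots -4, -1, 3.
At least one eigenvalue has non-negative real part, so the system is not asymptotically stable.

-4, -1, 3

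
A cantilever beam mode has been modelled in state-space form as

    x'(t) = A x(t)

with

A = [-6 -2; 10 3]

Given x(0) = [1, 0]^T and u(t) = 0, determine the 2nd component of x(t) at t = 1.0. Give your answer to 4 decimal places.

2.3254

det(sI - A) = s^2 - (tr A)s + det A, with tr A = (-6) + 3 = -3 and det A = (-6)·3 - (-2)·10 = -18 - (-20) = 2.
So p(s) = det(sI - A) = s^2 + 3s + 2.
Factor s^2 + 3s + 2: two numbers with sum -3 and product 2 are -1 and -2, so s^2 + 3s + 2 = (s + 1)(s + 2).
Hence p(s) = (s + 1) (s + 2), with roots -2, -1.
The eigenvalues -2, -1 are distinct and real, so A is diagonalisable and x(t) = e^{At} x(0) = V diag(e^{λ_i t}) V^{-1} x(0), where the columns of V are the eigenvectors.
λ = -2: A - (-2)I = [[-4, -2], [10, 5]]. Row 1 gives (-4)·v1 + (-2)·v2 = 0, so take v_1 = [-1, 2]^T.
λ = -1: A - (-1)I = [[-5, -2], [10, 4]]. Row 1 gives (-5)·v1 + (-2)·v2 = 0, so take v_2 = [-2, 5]^T.
V = [v_1 v_2] = [[-1, -2], [2, 5]] has det V = -1, so V^{-1} = adj(V)/det V = [[-5, -2], [2, 1]].
Modal coordinates z(0) = V^{-1} x(0): (-5)·1 + (-2)·0 = -5; 2·1 + 1·0 = 2; so z(0) = [-5, 2]^T.
x_2(t) = Σ_i (v_i)_2 · z_i(0) · e^{λ_i t} (row 2 of V times the modal terms).
x_2(1.0) = 2·(-5)·e^{-2·1.0} + 5·2·e^{-1·1.0} = (-10)·0.135335 + 10·0.367879 = 2.3254.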